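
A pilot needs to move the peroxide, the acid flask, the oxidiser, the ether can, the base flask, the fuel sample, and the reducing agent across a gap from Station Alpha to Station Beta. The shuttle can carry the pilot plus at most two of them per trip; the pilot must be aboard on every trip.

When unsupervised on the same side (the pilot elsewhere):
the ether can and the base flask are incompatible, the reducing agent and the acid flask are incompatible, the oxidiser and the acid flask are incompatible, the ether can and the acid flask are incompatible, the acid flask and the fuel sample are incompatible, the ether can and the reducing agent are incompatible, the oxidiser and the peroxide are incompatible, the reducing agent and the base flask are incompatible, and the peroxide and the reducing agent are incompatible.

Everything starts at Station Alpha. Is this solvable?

Whatever the first load, the items left behind include a forbidden pair without the pilot. No opening move is safe, so no plan exists.

No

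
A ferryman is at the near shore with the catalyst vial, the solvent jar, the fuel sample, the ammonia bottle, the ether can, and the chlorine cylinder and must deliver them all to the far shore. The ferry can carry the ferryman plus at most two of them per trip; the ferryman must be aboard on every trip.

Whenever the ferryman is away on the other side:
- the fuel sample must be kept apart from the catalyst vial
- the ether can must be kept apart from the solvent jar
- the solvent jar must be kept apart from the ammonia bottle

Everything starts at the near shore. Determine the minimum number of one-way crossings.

7

Counting alone: the ferryman can take at most 2 across per trip to the far shore, so moving all 6 needs at least 3 loaded trips out, with a return between consecutive ones — at least 5 crossings.
The safety rule pushes this higher. Following every safe sequence of crossings, the most of the 6 that can be at the far shore as the ferry arrives there on crossing 5 is 5 — never all 6.
So no plan with fewer than 7 crossings exists, and this one achieves 7:
1. Ferryman goes to the far shore with the catalyst vial and the solvent jar.
2. Ferryman goes back to the near shore alone.
3. Ferryman goes to the far shore with the ammonia bottle.
4. Ferryman goes back to the near shore with the solvent jar.
5. Ferryman goes to the far shore with the chlorine cylinder and the ether can.
6. Ferryman goes back to the near shore alone.
7. Ferryman goes to the far shore with the fuel sample and the solvent jar.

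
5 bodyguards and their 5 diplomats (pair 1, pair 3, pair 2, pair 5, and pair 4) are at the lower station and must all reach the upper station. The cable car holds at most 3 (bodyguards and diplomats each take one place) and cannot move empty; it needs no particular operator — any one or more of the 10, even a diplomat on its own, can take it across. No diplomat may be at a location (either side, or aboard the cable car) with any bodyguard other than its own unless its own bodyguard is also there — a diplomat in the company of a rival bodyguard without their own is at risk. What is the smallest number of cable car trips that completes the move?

Counting alone: each trip to the upper station takes at most 3 across and each return brings at least 1 back, so after t trips out (and t−1 returns) at most 3t − (t−1) of the 10 are across; that first reaches 10 at t = 5, so at least 9 crossings are needed.
The safety rule pushes this higher. Following every safe sequence of crossings, the most of the 10 that can be at the upper station as the cable car arrives there on crossing 9 is 9 — never all 10.
So no plan with fewer than 11 crossings exists, and this one achieves 11:
1. bodyguard 1 and diplomat 1 cross → the upper station.
2. bodyguard 1 crosses ← the lower station.
3. diplomat 2, diplomat 3, and diplomat 5 cross → the upper station.
4. diplomat 1 crosses ← the lower station.
5. bodyguard 2, bodyguard 3, and bodyguard 5 cross → the upper station.
6. bodyguard 3 and diplomat 3 cross ← the lower station.
7. bodyguard 1, bodyguard 3, and bodyguard 4 cross → the upper station.
8. diplomat 2 crosses ← the lower station.
9. diplomat 1 and diplomat 3 cross → the upper station.
10. diplomat 1 crosses ← the lower station.
11. diplomat 1, diplomat 2, and diplomat 4 cross → the upper station.

11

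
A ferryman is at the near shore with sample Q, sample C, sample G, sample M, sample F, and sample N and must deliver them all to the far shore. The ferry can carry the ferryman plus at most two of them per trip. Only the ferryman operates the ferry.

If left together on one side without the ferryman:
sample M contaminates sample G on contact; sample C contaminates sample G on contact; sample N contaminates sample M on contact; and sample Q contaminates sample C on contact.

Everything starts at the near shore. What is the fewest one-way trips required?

7

Counting alone: the ferryman can take at most 2 across per trip to the far shore, so moving all 6 needs at least 3 loaded trips out, with a return between consecutive ones — at least 5 crossings.
The safety rule pushes this higher. Following every safe sequence of crossings, the most of the 6 that can be at the far shore as the ferry arrives there on crossing 5 is 5 — never all 6.
So no plan with fewer than 7 crossings exists, and this one achieves 7:
1. Ferryman goes to the far shore with sample C and sample M.
2. Ferryman goes back to the near shore alone.
3. Ferryman goes to the far shore with sample G and sample Q.
4. Ferryman goes back to the near shore with sample C and sample M.
5. Ferryman goes to the far shore with sample F and sample N.
6. Ferryman goes back to the near shore alone.
7. Ferryman goes to the far shore with sample C and sample M.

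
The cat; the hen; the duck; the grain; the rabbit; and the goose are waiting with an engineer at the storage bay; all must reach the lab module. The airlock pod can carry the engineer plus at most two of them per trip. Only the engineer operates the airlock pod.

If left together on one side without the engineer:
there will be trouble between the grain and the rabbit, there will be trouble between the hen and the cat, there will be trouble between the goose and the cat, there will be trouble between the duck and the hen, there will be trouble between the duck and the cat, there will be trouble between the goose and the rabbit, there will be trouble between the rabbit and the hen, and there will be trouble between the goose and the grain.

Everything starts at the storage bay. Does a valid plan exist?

Whatever the first load, the items left behind include a forbidden pair without the engineer. No opening move is safe, so no plan exists.

No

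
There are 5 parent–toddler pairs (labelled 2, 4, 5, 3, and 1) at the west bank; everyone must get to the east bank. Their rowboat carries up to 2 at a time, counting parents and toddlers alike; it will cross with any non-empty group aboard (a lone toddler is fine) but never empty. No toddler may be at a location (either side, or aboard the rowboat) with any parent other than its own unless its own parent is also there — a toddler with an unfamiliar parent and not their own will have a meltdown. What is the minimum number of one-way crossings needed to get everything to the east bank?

Following every safe sequence of crossings from the start, the most of the 10 that can be at the east bank as the rowboat arrives there on crossings 1, 3, 5, 7 is 2, 3, 4, 5 respectively; the best ever achieved is 5 of 10.
From crossing 9 on, no configuration arises that was not already reachable earlier: only 82 distinct safe configurations (who is on which side, and where the rowboat is) can ever be reached, none of them has everyone across, and every continuation just revisits them. So no valid plan exists.

impossible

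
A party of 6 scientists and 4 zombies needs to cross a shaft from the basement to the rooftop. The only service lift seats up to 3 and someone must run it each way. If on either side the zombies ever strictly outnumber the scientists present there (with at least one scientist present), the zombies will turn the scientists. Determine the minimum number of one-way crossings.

9

Counting alone: each trip to the rooftop takes at most 3 across and each return brings at least 1 back, so after t trips out (and t−1 returns) at most 3t − (t−1) of the 10 are across; that first reaches 10 at t = 5, so at least 9 crossings are needed.
The plan below uses exactly 9 crossings, so it is optimal:
1. 2 zombies → the rooftop.  (the basement: 6S 2Z; the rooftop: 0S 2Z)
2. 1 zombie ← the basement.  (the basement: 6S 3Z; the rooftop: 0S 1Z)
3. 3 zombies → the rooftop.  (the basement: 6S 0Z; the rooftop: 0S 4Z)
4. 1 zombie ← the basement.  (the basement: 6S 1Z; the rooftop: 0S 3Z)
5. 3 scientists → the rooftop.  (the basement: 3S 1Z; the rooftop: 3S 3Z)
6. 1 zombie ← the basement.  (the basement: 3S 2Z; the rooftop: 3S 2Z)
7. 1 scientist and 2 zombies → the rooftop.  (the basement: 2S 0Z; the rooftop: 4S 4Z)
8. 1 zombie ← the basement.  (the basement: 2S 1Z; the rooftop: 4S 3Z)
9. 2 scientists and 1 zombie → the rooftop.  (the basement: 0S 0Z; the rooftop: 6S 4Z)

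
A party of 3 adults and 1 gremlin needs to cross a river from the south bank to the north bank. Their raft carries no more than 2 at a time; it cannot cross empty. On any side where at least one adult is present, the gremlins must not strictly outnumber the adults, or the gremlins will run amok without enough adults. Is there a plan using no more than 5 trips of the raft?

Yes

Yes — this plan uses 5 crossings (≤ 5):
1. 1 adult and 1 gremlin → the north bank.  (the south bank: 2A 0G; the north bank: 1A 1G)
2. 1 gremlin ← the south bank.  (the south bank: 2A 1G; the north bank: 1A 0G)
3. 1 adult and 1 gremlin → the north bank.  (the south bank: 1A 0G; the north bank: 2A 1G)
4. 1 gremlin ← the south bank.  (the south bank: 1A 1G; the north bank: 2A 0G)
5. 1 adult and 1 gremlin → the north bank.  (the south bank: 0A 0G; the north bank: 3A 1G)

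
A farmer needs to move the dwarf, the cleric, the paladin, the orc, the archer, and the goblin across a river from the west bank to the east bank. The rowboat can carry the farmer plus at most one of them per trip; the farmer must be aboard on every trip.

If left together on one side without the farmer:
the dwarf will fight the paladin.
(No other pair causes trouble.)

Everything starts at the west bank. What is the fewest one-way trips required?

11

Counting alone: the farmer can take at most 1 across per trip to the east bank, so moving all 6 needs at least 6 loaded trips out, with a return between consecutive ones — at least 11 crossings.
The plan below uses exactly 11 crossings, so it is optimal:
1. Farmer goes to the east bank with the dwarf.
2. Farmer goes back to the west bank alone.
3. Farmer goes to the east bank with the cleric.
4. Farmer goes back to the west bank alone.
5. Farmer goes to the east bank with the orc.
6. Farmer goes back to the west bank alone.
7. Farmer goes to the east bank with the archer.
8. Farmer goes back to the west bank alone.
9. Farmer goes to the east bank with the goblin.
10. Farmer goes back to the west bank alone.
11. Farmer goes to the east bank with the paladin.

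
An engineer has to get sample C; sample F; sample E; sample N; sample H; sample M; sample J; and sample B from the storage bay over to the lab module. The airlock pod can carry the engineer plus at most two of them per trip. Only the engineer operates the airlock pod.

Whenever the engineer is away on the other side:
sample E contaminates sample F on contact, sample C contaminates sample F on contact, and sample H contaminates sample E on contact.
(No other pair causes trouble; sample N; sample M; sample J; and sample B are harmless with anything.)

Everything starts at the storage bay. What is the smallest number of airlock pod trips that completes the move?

7

Counting alone: the engineer can take at most 2 across per trip to the lab module, so moving all 8 needs at least 4 loaded trips out, with a return between consecutive ones — at least 7 crossings.
The plan below uses exactly 7 crossings, so it is optimal:
1. Engineer goes to the lab module with sample C and sample E.
2. Engineer goes back to the storage bay alone.
3. Engineer goes to the lab module with sample M and sample N.
4. Engineer goes back to the storage bay alone.
5. Engineer goes to the lab module with sample B and sample J.
6. Engineer goes back to the storage bay alone.
7. Engineer goes to the lab module with sample F and sample H.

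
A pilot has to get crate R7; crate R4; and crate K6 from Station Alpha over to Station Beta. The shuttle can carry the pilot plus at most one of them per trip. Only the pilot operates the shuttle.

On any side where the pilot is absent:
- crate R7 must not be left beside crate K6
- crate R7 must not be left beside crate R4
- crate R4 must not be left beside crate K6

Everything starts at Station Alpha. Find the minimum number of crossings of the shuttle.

Whatever the first load, the items left behind include a forbidden pair without the pilot. No opening move is safe, so no plan exists.

impossible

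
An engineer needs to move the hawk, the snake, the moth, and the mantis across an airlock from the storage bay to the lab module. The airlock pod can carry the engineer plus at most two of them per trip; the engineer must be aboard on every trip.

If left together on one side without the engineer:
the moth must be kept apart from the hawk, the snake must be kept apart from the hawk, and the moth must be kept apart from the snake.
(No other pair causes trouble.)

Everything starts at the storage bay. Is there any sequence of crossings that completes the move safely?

Yes

1. Engineer goes to the lab module with the hawk and the snake.
2. Engineer goes back to the storage bay with the hawk.
3. Engineer goes to the lab module with the hawk and the mantis.
4. Engineer goes back to the storage bay with the hawk.
5. Engineer goes to the lab module with the hawk and the moth.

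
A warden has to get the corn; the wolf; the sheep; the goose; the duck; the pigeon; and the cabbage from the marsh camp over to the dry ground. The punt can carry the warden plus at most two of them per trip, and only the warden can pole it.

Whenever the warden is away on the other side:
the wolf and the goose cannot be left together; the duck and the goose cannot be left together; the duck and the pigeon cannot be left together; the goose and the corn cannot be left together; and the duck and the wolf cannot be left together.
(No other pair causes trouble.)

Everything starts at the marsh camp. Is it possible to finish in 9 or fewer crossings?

Counting alone: the warden can take at most 2 across per trip to the dry ground, so moving all 7 needs at least 4 loaded trips out, with a return between consecutive ones — at least 7 crossings.
The safety rule pushes this higher. Following every safe sequence of crossings, the most of the 7 that can be at the dry ground as the punt arrives there on crossings 7, 9 is 5, 6 respectively — never all 7.
So the move cannot be finished within 9 crossings. (The shortest complete plan takes 11:)
1. Warden goes to the dry ground with the duck and the goose.  [the marsh camp: the cabbage, the corn, the pigeon, the sheep, the wolf | the dry ground: the duck, the goose]
2. Warden goes back to the marsh camp with the goose.  [the marsh camp: the cabbage, the corn, the goose, the pigeon, the sheep, the wolf | the dry ground: the duck]
3. Warden goes to the dry ground with the corn and the wolf.  [the marsh camp: the cabbage, the goose, the pigeon, the sheep | the dry ground: the corn, the duck, the wolf]
4. Warden goes back to the marsh camp with the wolf.  [the marsh camp: the cabbage, the goose, the pigeon, the sheep, the wolf | the dry ground: the corn, the duck]
5. Warden goes to the dry ground with the sheep and the wolf.  [the marsh camp: the cabbage, the goose, the pigeon | the dry ground: the corn, the duck, the sheep, the wolf]
6. Warden goes back to the marsh camp with the wolf.  [the marsh camp: the cabbage, the goose, the pigeon, the wolf | the dry ground: the corn, the duck, the sheep]
7. Warden goes to the dry ground with the pigeon and the wolf.  [the marsh camp: the cabbage, the goose | the dry ground: the corn, the duck, the pigeon, the sheep, the wolf]
8. Warden goes back to the marsh camp with the duck.  [the marsh camp: the cabbage, the duck, the goose | the dry ground: the corn, the pigeon, the sheep, the wolf]
9. Warden goes to the dry ground with the cabbage and the goose.  [the marsh camp: the duck | the dry ground: the cabbage, the corn, the goose, the pigeon, the sheep, the wolf]
10. Warden goes back to the marsh camp with the goose.  [the marsh camp: the duck, the goose | the dry ground: the cabbage, the corn, the pigeon, the sheep, the wolf]
11. Warden goes to the dry ground with the duck and the goose.  [the marsh camp: — | the dry ground: the cabbage, the corn, the duck, the goose, the pigeon, the sheep, the wolf]

No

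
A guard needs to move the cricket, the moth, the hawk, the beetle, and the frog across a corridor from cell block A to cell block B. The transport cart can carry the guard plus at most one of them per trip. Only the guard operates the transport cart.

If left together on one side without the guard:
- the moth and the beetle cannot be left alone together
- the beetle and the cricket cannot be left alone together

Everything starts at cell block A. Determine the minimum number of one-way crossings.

11

Counting alone: the guard can take at most 1 across per trip to cell block B, so moving all 5 needs at least 5 loaded trips out, with a return between consecutive ones — at least 9 crossings.
The safety rule pushes this higher. Following every safe sequence of crossings, the most of the 5 that can be at cell block B as the transport cart arrives there on crossing 9 is 4 — never all 5.
So no plan with fewer than 11 crossings exists, and this one achieves 11:
1. Guard goes to cell block B with the beetle.  [cell block A: the cricket, the frog, the hawk, the moth | cell block B: the beetle]
2. Guard goes back to cell block A alone.  [cell block A: the cricket, the frog, the hawk, the moth | cell block B: the beetle]
3. Guard goes to cell block B with the cricket.  [cell block A: the frog, the hawk, the moth | cell block B: the beetle, the cricket]
4. Guard goes back to cell block A with the beetle.  [cell block A: the beetle, the frog, the hawk, the moth | cell block B: the cricket]
5. Guard goes to cell block B with the moth.  [cell block A: the beetle, the frog, the hawk | cell block B: the cricket, the moth]
6. Guard goes back to cell block A alone.  [cell block A: the beetle, the frog, the hawk | cell block B: the cricket, the moth]
7. Guard goes to cell block B with the hawk.  [cell block A: the beetle, the frog | cell block B: the cricket, the hawk, the moth]
8. Guard goes back to cell block A alone.  [cell block A: the beetle, the frog | cell block B: the cricket, the hawk, the moth]
9. Guard goes to cell block B with the frog.  [cell block A: the beetle | cell block B: the cricket, the frog, the hawk, the moth]
10. Guard goes back to cell block A alone.  [cell block A: the beetle | cell block B: the cricket, the frog, the hawk, the moth]
11. Guard goes to cell block B with the beetle.  [cell block A: — | cell block B: the beetle, the cricket, the frog, the hawk, the moth]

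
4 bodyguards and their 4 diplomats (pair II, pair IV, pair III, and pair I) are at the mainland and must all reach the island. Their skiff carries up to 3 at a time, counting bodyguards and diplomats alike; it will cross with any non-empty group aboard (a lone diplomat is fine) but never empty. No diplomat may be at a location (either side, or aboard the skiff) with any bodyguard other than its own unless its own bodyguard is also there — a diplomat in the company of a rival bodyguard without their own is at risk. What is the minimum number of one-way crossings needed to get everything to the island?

Counting alone: each trip to the island takes at most 3 across and each return brings at least 1 back, so after t trips out (and t−1 returns) at most 3t − (t−1) of the 8 are across; that first reaches 8 at t = 4, so at least 7 crossings are needed.
The safety rule pushes this higher. Following every safe sequence of crossings, the most of the 8 that can be at the island as the skiff arrives there on crossing 7 is 7 — never all 8.
So no plan with fewer than 9 crossings exists, and this one achieves 9:
1. bodyguard II and diplomat II cross → the island.
2. bodyguard II crosses ← the mainland.
3. bodyguard II, bodyguard IV, and diplomat IV cross → the island.
4. bodyguard II and diplomat II cross ← the mainland.
5. bodyguard I, bodyguard II, and bodyguard III cross → the island.
6. diplomat IV crosses ← the mainland.
7. diplomat II and diplomat IV cross → the island.
8. diplomat II crosses ← the mainland.
9. diplomat I, diplomat II, and diplomat III cross → the island.

9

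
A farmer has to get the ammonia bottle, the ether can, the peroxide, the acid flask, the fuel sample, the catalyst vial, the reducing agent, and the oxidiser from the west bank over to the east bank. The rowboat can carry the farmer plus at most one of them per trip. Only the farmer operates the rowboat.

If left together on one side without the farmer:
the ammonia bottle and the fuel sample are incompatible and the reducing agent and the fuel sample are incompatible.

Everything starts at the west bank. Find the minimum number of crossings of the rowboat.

Counting alone: the farmer can take at most 1 across per trip to the east bank, so moving all 8 needs at least 8 loaded trips out, with a return between consecutive ones — at least 15 crossings.
The safety rule pushes this higher. Following every safe sequence of crossings, the most of the 8 that can be at the east bank as the rowboat arrives there on crossing 15 is 7 — never all 8.
So no plan with fewer than 17 crossings exists, and this one achieves 17:
1. Farmer goes to the east bank with the fuel sample.  [the west bank: the acid flask, the ammonia bottle, the catalyst vial, the ether can, the oxidiser, the peroxide, the reducing agent | the east bank: the fuel sample]
2. Farmer goes back to the west bank alone.  [the west bank: the acid flask, the ammonia bottle, the catalyst vial, the ether can, the oxidiser, the peroxide, the reducing agent | the east bank: the fuel sample]
3. Farmer goes to the east bank with the ammonia bottle.  [the west bank: the acid flask, the catalyst vial, the ether can, the oxidiser, the peroxide, the reducing agent | the east bank: the ammonia bottle, the fuel sample]
4. Farmer goes back to the west bank with the fuel sample.  [the west bank: the acid flask, the catalyst vial, the ether can, the fuel sample, the oxidiser, the peroxide, the reducing agent | the east bank: the ammonia bottle]
5. Farmer goes to the east bank with the reducing agent.  [the west bank: the acid flask, the catalyst vial, the ether can, the fuel sample, the oxidiser, the peroxide | the east bank: the ammonia bottle, the reducing agent]
6. Farmer goes back to the west bank alone.  [the west bank: the acid flask, the catalyst vial, the ether can, the fuel sample, the oxidiser, the peroxide | the east bank: the ammonia bottle, the reducing agent]
7. Farmer goes to the east bank with the ether can.  [the west bank: the acid flask, the catalyst vial, the fuel sample, the oxidiser, the peroxide | the east bank: the ammonia bottle, the ether can, the reducing agent]
8. Farmer goes back to the west bank alone.  [the west bank: the acid flask, the catalyst vial, the fuel sample, the oxidiser, the peroxide | the east bank: the ammonia bottle, the ether can, the reducing agent]
9. Farmer goes to the east bank with the peroxide.  [the west bank: the acid flask, the catalyst vial, the fuel sample, the oxidiser | the east bank: the ammonia bottle, the ether can, the peroxide, the reducing agent]
10. Farmer goes back to the west bank alone.  [the west bank: the acid flask, the catalyst vial, the fuel sample, the oxidiser | the east bank: the ammonia bottle, the ether can, the peroxide, the reducing agent]
11. Farmer goes to the east bank with the acid flask.  [the west bank: the catalyst vial, the fuel sample, the oxidiser | the east bank: the acid flask, the ammonia bottle, the ether can, the peroxide, the reducing agent]
12. Farmer goes back to the west bank alone.  [the west bank: the catalyst vial, the fuel sample, the oxidiser | the east bank: the acid flask, the ammonia bottle, the ether can, the peroxide, the reducing agent]
13. Farmer goes to the east bank with the catalyst vial.  [the west bank: the fuel sample, the oxidiser | the east bank: the acid flask, the ammonia bottle, the catalyst vial, the ether can, the peroxide, the reducing agent]
14. Farmer goes back to the west bank alone.  [the west bank: the fuel sample, the oxidiser | the east bank: the acid flask, the ammonia bottle, the catalyst vial, the ether can, the peroxide, the reducing agent]
15. Farmer goes to the east bank with the oxidiser.  [the west bank: the fuel sample | the east bank: the acid flask, the ammonia bottle, the catalyst vial, the ether can, the oxidiser, the peroxide, the reducing agent]
16. Farmer goes back to the west bank alone.  [the west bank: the fuel sample | the east bank: the acid flask, the ammonia bottle, the catalyst vial, the ether can, the oxidiser, the peroxide, the reducing agent]
17. Farmer goes to the east bank with the fuel sample.  [the west bank: — | the east bank: the acid flask, the ammonia bottle, the catalyst vial, the ether can, the fuel sample, the oxidiser, the peroxide, the reducing agent]

17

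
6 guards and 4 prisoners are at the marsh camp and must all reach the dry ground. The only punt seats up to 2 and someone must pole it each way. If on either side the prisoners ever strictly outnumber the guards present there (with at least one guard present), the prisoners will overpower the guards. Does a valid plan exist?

1. 2 prisoners → the dry ground.  (the marsh camp: 6G 2P; the dry ground: 0G 2P)
2. 1 prisoner ← the marsh camp.  (the marsh camp: 6G 3P; the dry ground: 0G 1P)
3. 2 prisoners → the dry ground.  (the marsh camp: 6G 1P; the dry ground: 0G 3P)
4. 1 prisoner ← the marsh camp.  (the marsh camp: 6G 2P; the dry ground: 0G 2P)
5. 2 guards → the dry ground.  (the marsh camp: 4G 2P; the dry ground: 2G 2P)
6. 1 prisoner ← the marsh camp.  (the marsh camp: 4G 3P; the dry ground: 2G 1P)
7. 1 guard and 1 prisoner → the dry ground.  (the marsh camp: 3G 2P; the dry ground: 3G 2P)
8. 1 prisoner ← the marsh camp.  (the marsh camp: 3G 3P; the dry ground: 3G 1P)
9. 2 prisoners → the dry ground.  (the marsh camp: 3G 1P; the dry ground: 3G 3P)
10. 1 prisoner ← the marsh camp.  (the marsh camp: 3G 2P; the dry ground: 3G 2P)
11. 1 guard and 1 prisoner → the dry ground.  (the marsh camp: 2G 1P; the dry ground: 4G 3P)
12. 1 prisoner ← the marsh camp.  (the marsh camp: 2G 2P; the dry ground: 4G 2P)
13. 2 prisoners → the dry ground.  (the marsh camp: 2G 0P; the dry ground: 4G 4P)
14. 1 prisoner ← the marsh camp.  (the marsh camp: 2G 1P; the dry ground: 4G 3P)
15. 1 guard and 1 prisoner → the dry ground.  (the marsh camp: 1G 0P; the dry ground: 5G 4P)
16. 1 prisoner ← the marsh camp.  (the marsh camp: 1G 1P; the dry ground: 5G 3P)
17. 1 guard and 1 prisoner → the dry ground.  (the marsh camp: 0G 0P; the dry ground: 6G 4P)

Yes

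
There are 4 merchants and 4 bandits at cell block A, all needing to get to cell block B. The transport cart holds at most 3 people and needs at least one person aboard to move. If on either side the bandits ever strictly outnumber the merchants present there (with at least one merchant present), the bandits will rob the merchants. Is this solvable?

1. 2 bandits → cell block B.  (cell block A: 4M 2B; cell block B: 0M 2B)
2. 1 bandit ← cell block A.  (cell block A: 4M 3B; cell block B: 0M 1B)
3. 3 bandits → cell block B.  (cell block A: 4M 0B; cell block B: 0M 4B)
4. 1 bandit ← cell block A.  (cell block A: 4M 1B; cell block B: 0M 3B)
5. 3 merchants → cell block B.  (cell block A: 1M 1B; cell block B: 3M 3B)
6. 1 merchant and 1 bandit ← cell block A.  (cell block A: 2M 2B; cell block B: 2M 2B)
7. 2 merchants → cell block B.  (cell block A: 0M 2B; cell block B: 4M 2B)
8. 1 bandit ← cell block A.  (cell block A: 0M 3B; cell block B: 4M 1B)
9. 3 bandits → cell block B.  (cell block A: 0M 0B; cell block B: 4M 4B)

Yes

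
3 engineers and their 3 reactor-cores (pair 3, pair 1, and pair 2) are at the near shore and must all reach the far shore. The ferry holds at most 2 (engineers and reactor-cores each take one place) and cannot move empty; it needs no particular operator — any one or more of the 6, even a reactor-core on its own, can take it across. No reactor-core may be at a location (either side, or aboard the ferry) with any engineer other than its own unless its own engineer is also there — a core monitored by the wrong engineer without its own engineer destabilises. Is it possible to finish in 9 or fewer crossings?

Counting alone: each trip to the far shore takes at most 2 across and each return brings at least 1 back, so after t trips out (and t−1 returns) at most 2t − (t−1) of the 6 are across; that first reaches 6 at t = 5, so at least 9 crossings are needed.
The safety rule pushes this higher. Following every safe sequence of crossings, the most of the 6 that can be at the far shore as the ferry arrives there on crossing 9 is 5 — never all 6.
So the move cannot be finished within 9 crossings. (The shortest complete plan takes 11:)
1. engineer 3 and reactor-core 3 cross → the far shore.
2. engineer 3 crosses ← the near shore.
3. reactor-core 1 and reactor-core 2 cross → the far shore.
4. reactor-core 3 crosses ← the near shore.
5. engineer 1 and engineer 2 cross → the far shore.
6. engineer 1 and reactor-core 1 cross ← the near shore.
7. engineer 1 and engineer 3 cross → the far shore.
8. reactor-core 2 crosses ← the near shore.
9. reactor-core 1 and reactor-core 3 cross → the far shore.
10. engineer 2 crosses ← the near shore.
11. engineer 2 and reactor-core 2 cross → the far shore.

No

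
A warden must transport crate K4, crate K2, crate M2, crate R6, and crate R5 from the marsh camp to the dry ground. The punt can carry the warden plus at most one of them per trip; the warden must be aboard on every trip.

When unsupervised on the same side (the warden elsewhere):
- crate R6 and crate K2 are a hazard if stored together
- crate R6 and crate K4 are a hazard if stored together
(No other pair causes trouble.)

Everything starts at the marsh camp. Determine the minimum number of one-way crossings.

Counting alone: the warden can take at most 1 across per trip to the dry ground, so moving all 5 needs at least 5 loaded trips out, with a return between consecutive ones — at least 9 crossings.
The safety rule pushes this higher. Following every safe sequence of crossings, the most of the 5 that can be at the dry ground as the punt arrives there on crossing 9 is 4 — never all 5.
So no plan with fewer than 11 crossings exists, and this one achieves 11:
1. Warden goes to the dry ground with crate R6.  [the marsh camp: crate K2, crate K4, crate M2, crate R5 | the dry ground: crate R6]
2. Warden goes back to the marsh camp alone.  [the marsh camp: crate K2, crate K4, crate M2, crate R5 | the dry ground: crate R6]
3. Warden goes to the dry ground with crate K4.  [the marsh camp: crate K2, crate M2, crate R5 | the dry ground: crate K4, crate R6]
4. Warden goes back to the marsh camp with crate R6.  [the marsh camp: crate K2, crate M2, crate R5, crate R6 | the dry ground: crate K4]
5. Warden goes to the dry ground with crate K2.  [the marsh camp: crate M2, crate R5, crate R6 | the dry ground: crate K2, crate K4]
6. Warden goes back to the marsh camp alone.  [the marsh camp: crate M2, crate R5, crate R6 | the dry ground: crate K2, crate K4]
7. Warden goes to the dry ground with crate M2.  [the marsh camp: crate R5, crate R6 | the dry ground: crate K2, crate K4, crate M2]
8. Warden goes back to the marsh camp alone.  [the marsh camp: crate R5, crate R6 | the dry ground: crate K2, crate K4, crate M2]
9. Warden goes to the dry ground with crate R5.  [the marsh camp: crate R6 | the dry ground: crate K2, crate K4, crate M2, crate R5]
10. Warden goes back to the marsh camp alone.  [the marsh camp: crate R6 | the dry ground: crate K2, crate K4, crate M2, crate R5]
11. Warden goes to the dry ground with crate R6.  [the marsh camp: — | the dry ground: crate K2, crate K4, crate M2, crate R5, crate R6]

11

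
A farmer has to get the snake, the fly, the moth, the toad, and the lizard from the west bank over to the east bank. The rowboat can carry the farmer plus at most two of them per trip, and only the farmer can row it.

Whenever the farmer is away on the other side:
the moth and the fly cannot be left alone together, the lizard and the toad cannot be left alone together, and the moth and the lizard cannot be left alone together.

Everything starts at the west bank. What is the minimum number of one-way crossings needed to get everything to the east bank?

5

Counting alone: the farmer can take at most 2 across per trip to the east bank, so moving all 5 needs at least 3 loaded trips out, with a return between consecutive ones — at least 5 crossings.
The plan below uses exactly 5 crossings, so it is optimal:
1. Farmer goes to the east bank with the fly and the lizard.  [the west bank: the moth, the snake, the toad | the east bank: the fly, the lizard]
2. Farmer goes back to the west bank alone.  [the west bank: the moth, the snake, the toad | the east bank: the fly, the lizard]
3. Farmer goes to the east bank with the snake.  [the west bank: the moth, the toad | the east bank: the fly, the lizard, the snake]
4. Farmer goes back to the west bank alone.  [the west bank: the moth, the toad | the east bank: the fly, the lizard, the snake]
5. Farmer goes to the east bank with the moth and the toad.  [the west bank: — | the east bank: the fly, the lizard, the moth, the snake, the toad]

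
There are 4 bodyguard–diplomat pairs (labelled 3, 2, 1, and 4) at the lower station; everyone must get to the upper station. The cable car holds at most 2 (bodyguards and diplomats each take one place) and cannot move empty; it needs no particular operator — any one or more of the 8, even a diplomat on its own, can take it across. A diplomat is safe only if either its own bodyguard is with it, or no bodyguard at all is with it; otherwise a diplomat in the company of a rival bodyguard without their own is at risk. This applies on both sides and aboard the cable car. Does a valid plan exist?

No

Following every safe sequence of crossings from the start, the most of the 8 that can be at the upper station as the cable car arrives there on crossings 1, 3, 5 is 2, 3, 4 respectively; the best ever achieved is 4 of 8.
From crossing 7 on, no configuration arises that was not already reachable earlier: only 44 distinct safe configurations (who is on which side, and where the cable car is) can ever be reached, none of them has everyone across, and every continuation just revisits them. So no valid plan exists.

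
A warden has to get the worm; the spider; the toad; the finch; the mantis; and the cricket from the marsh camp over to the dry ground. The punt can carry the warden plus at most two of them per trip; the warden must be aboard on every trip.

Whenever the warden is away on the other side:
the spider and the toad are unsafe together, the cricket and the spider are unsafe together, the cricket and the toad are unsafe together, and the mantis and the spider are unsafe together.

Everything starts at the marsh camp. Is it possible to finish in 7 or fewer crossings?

No

Counting alone: the warden can take at most 2 across per trip to the dry ground, so moving all 6 needs at least 3 loaded trips out, with a return between consecutive ones — at least 5 crossings.
The safety rule pushes this higher. Following every safe sequence of crossings, the most of the 6 that can be at the dry ground as the punt arrives there on crossings 5, 7 is 4, 5 respectively — never all 6.
So the move cannot be finished within 7 crossings. (The shortest complete plan takes 9:)
1. Warden goes to the dry ground with the spider and the toad.
2. Warden goes back to the marsh camp with the spider.
3. Warden goes to the dry ground with the spider and the worm.
4. Warden goes back to the marsh camp with the spider.
5. Warden goes to the dry ground with the finch and the spider.
6. Warden goes back to the marsh camp with the spider.
7. Warden goes to the dry ground with the mantis and the spider.
8. Warden goes back to the marsh camp with the spider.
9. Warden goes to the dry ground with the cricket and the spider.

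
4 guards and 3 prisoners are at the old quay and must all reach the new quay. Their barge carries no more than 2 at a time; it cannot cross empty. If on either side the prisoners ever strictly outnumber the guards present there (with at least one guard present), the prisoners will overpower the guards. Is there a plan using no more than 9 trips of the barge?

Counting alone: each trip to the new quay takes at most 2 across and each return brings at least 1 back, so after t trips out (and t−1 returns) at most 2t − (t−1) of the 7 are across; that first reaches 7 at t = 6, so at least 11 crossings are needed.
Since 9 < 11, 9 crossings cannot be enough. (The shortest complete plan in fact takes 11:)
1. 2 prisoners → the new quay.  (the old quay: 4G 1P; the new quay: 0G 2P)
2. 1 prisoner ← the old quay.  (the old quay: 4G 2P; the new quay: 0G 1P)
3. 2 prisoners → the new quay.  (the old quay: 4G 0P; the new quay: 0G 3P)
4. 1 prisoner ← the old quay.  (the old quay: 4G 1P; the new quay: 0G 2P)
5. 2 guards → the new quay.  (the old quay: 2G 1P; the new quay: 2G 2P)
6. 1 prisoner ← the old quay.  (the old quay: 2G 2P; the new quay: 2G 1P)
7. 1 guard and 1 prisoner → the new quay.  (the old quay: 1G 1P; the new quay: 3G 2P)
8. 1 guard ← the old quay.  (the old quay: 2G 1P; the new quay: 2G 2P)
9. 1 guard and 1 prisoner → the new quay.  (the old quay: 1G 0P; the new quay: 3G 3P)
10. 1 prisoner ← the old quay.  (the old quay: 1G 1P; the new quay: 3G 2P)
11. 1 guard and 1 prisoner → the new quay.  (the old quay: 0G 0P; the new quay: 4G 3P)

No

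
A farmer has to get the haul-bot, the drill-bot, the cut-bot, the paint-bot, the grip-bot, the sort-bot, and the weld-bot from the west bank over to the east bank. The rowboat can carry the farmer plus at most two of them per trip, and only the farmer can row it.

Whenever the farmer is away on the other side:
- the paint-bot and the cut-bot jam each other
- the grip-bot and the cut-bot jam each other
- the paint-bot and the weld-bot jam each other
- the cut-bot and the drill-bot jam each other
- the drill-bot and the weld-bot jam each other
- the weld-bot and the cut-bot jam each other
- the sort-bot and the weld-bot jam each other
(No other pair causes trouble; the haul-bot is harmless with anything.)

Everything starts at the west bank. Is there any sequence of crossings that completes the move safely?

Yes

1. Farmer goes to the east bank with the cut-bot and the weld-bot.  [the west bank: the drill-bot, the grip-bot, the haul-bot, the paint-bot, the sort-bot | the east bank: the cut-bot, the weld-bot]
2. Farmer goes back to the west bank with the cut-bot.  [the west bank: the cut-bot, the drill-bot, the grip-bot, the haul-bot, the paint-bot, the sort-bot | the east bank: the weld-bot]
3. Farmer goes to the east bank with the cut-bot and the haul-bot.  [the west bank: the drill-bot, the grip-bot, the paint-bot, the sort-bot | the east bank: the cut-bot, the haul-bot, the weld-bot]
4. Farmer goes back to the west bank with the cut-bot.  [the west bank: the cut-bot, the drill-bot, the grip-bot, the paint-bot, the sort-bot | the east bank: the haul-bot, the weld-bot]
5. Farmer goes to the east bank with the cut-bot and the grip-bot.  [the west bank: the drill-bot, the paint-bot, the sort-bot | the east bank: the cut-bot, the grip-bot, the haul-bot, the weld-bot]
6. Farmer goes back to the west bank with the cut-bot.  [the west bank: the cut-bot, the drill-bot, the paint-bot, the sort-bot | the east bank: the grip-bot, the haul-bot, the weld-bot]
7. Farmer goes to the east bank with the drill-bot and the paint-bot.  [the west bank: the cut-bot, the sort-bot | the east bank: the drill-bot, the grip-bot, the haul-bot, the paint-bot, the weld-bot]
8. Farmer goes back to the west bank with the weld-bot.  [the west bank: the cut-bot, the sort-bot, the weld-bot | the east bank: the drill-bot, the grip-bot, the haul-bot, the paint-bot]
9. Farmer goes to the east bank with the cut-bot and the sort-bot.  [the west bank: the weld-bot | the east bank: the cut-bot, the drill-bot, the grip-bot, the haul-bot, the paint-bot, the sort-bot]
10. Farmer goes back to the west bank with the cut-bot.  [the west bank: the cut-bot, the weld-bot | the east bank: the drill-bot, the grip-bot, the haul-bot, the paint-bot, the sort-bot]
11. Farmer goes to the east bank with the cut-bot and the weld-bot.  [the west bank: — | the east bank: the cut-bot, the drill-bot, the grip-bot, the haul-bot, the paint-bot, the sort-bot, the weld-bot]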